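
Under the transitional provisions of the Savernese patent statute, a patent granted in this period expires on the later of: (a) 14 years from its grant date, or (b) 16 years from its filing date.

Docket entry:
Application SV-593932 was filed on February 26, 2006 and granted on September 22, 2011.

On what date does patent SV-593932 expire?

(a) grant + 14 years → 22 September 2025.
(b) filing + 16 years → 26 February 2022.
Later of the two: 22 September 2025.

September 22, 2025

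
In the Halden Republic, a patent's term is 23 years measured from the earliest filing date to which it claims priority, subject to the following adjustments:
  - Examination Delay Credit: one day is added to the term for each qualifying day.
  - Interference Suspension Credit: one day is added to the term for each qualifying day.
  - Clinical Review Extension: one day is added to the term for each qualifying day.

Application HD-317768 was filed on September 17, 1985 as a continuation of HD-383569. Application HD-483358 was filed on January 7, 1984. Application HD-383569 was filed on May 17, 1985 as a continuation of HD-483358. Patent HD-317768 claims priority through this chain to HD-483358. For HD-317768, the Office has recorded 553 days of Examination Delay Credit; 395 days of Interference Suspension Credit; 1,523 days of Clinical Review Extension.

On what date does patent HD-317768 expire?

Earliest priority filing: 7 January 1984.
Base term: 7 January 1984 + 23 years → 7 January 2007.
Examination Delay Credit: +553 days → 13 July 2008.
Interference Suspension Credit: +395 days → 12 August 2009.
Clinical Review Extension: +1523 days → 13 October 2013.

2013-10-13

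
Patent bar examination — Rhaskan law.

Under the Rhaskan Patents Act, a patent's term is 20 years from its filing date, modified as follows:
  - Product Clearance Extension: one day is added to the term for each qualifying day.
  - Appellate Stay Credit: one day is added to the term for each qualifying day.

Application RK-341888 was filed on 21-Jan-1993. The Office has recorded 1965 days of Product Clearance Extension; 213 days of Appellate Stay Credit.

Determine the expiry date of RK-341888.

Base term: filing date + 20 years → 21 January 2013.
Product Clearance Extension: +1965 days → 9 June 2018.
Appellate Stay Credit: +213 days → 8 January 2019.

January 8, 2019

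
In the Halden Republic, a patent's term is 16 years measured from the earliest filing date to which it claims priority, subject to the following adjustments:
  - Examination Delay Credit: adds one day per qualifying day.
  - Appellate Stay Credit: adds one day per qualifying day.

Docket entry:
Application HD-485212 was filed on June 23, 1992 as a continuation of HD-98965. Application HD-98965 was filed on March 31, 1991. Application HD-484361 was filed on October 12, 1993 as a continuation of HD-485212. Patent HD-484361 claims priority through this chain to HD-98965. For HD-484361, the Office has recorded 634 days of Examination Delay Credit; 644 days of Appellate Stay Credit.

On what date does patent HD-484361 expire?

Earliest priority filing: 31 March 1991.
Base term: 31 March 1991 + 16 years → 31 March 2007.
Examination Delay Credit: +634 days → 24 December 2008.
Appellate Stay Credit: +644 days → 29 September 2010.

2010-09-29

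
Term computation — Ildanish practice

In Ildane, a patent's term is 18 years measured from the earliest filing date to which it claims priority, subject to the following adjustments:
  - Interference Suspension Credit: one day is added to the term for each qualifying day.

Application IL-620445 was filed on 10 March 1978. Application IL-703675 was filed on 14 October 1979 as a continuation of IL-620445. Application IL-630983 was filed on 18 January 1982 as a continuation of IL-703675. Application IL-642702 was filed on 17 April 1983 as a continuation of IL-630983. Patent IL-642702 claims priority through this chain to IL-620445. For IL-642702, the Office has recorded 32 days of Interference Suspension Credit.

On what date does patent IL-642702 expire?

1996-04-11

Earliest priority filing: 10 March 1978.
Base term: 10 March 1978 + 18 years → 10 March 1996.
Interference Suspension Credit: +32 days → 11 April 1996.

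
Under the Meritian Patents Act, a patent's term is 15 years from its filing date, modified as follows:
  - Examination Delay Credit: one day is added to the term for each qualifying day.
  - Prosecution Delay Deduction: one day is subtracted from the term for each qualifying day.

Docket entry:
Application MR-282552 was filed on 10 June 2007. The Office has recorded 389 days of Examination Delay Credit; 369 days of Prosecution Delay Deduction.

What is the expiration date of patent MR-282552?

2022-06-30

Base term: filing date + 15 years → 10 June 2022.
Examination Delay Credit: +389 days → 4 July 2023.
Prosecution Delay Deduction: −369 days → 30 June 2022.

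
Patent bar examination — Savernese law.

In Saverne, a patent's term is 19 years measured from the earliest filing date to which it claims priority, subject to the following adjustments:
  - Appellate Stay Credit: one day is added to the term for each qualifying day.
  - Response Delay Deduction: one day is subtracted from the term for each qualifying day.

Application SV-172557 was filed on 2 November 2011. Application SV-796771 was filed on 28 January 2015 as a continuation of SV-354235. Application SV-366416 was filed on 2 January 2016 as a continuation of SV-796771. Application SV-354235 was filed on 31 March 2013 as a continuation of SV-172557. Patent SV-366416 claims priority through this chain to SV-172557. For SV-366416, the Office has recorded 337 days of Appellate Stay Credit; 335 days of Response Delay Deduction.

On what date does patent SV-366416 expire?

November 4, 2030

Earliest priority filing: 2 November 2011.
Base term: 2 November 2011 + 19 years → 2 November 2030.
Appellate Stay Credit: +337 days → 5 October 2031.
Response Delay Deduction: −335 days → 4 November 2030.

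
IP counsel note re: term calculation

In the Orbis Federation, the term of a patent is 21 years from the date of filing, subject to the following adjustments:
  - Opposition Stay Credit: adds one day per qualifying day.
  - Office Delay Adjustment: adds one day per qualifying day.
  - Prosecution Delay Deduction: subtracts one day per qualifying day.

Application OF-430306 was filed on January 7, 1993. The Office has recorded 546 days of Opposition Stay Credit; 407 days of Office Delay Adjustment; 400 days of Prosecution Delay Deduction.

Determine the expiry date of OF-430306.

2015-07-14

Base term: filing date + 21 years → 7 January 2014.
Opposition Stay Credit: +546 days → 7 July 2015.
Office Delay Adjustment: +407 days → 17 August 2016.
Prosecution Delay Deduction: −400 days → 14 July 2015.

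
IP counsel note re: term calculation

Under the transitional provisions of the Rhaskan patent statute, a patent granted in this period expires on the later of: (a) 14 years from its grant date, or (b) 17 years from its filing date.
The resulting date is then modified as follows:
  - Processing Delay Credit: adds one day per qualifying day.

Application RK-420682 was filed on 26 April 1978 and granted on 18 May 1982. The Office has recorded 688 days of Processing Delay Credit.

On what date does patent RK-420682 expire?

(a) grant + 14 years → 18 May 1996.
(b) filing + 17 years → 26 April 1995.
Later of the two: 18 May 1996.
Processing Delay Credit: +688 days → 6 April 1998.

1998-04-06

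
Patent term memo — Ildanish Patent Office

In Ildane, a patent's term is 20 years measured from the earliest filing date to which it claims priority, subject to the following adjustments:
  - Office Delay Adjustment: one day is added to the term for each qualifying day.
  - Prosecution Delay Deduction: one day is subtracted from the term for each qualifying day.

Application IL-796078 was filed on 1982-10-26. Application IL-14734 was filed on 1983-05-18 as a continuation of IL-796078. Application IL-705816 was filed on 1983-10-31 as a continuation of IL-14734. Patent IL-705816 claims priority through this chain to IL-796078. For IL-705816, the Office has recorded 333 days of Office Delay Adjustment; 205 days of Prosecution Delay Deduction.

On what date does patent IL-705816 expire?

Earliest priority filing: 26 October 1982.
Base term: 26 October 1982 + 20 years → 26 October 2002.
Office Delay Adjustment: +333 days → 24 September 2003.
Prosecution Delay Deduction: −205 days → 3 March 2003.

March 3, 2003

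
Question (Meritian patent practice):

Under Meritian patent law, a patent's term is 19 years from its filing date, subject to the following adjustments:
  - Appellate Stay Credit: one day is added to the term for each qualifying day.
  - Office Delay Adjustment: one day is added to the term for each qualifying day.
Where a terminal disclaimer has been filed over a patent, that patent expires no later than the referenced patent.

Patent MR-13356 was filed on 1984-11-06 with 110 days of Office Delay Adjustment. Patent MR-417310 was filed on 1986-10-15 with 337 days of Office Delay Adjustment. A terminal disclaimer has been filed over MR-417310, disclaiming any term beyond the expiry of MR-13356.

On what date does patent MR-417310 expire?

Natural term of MR-417310:
  Base: filing + 19 years → 15 October 2005.
  Office Delay Adjustment: +337 days → 17 September 2006.
Expiry of referenced patent MR-13356:
  Base: filing + 19 years → 6 November 2003.
  Office Delay Adjustment: +110 days → 24 February 2004.
Terminal disclaimer: MR-417310 expires on the earlier of 17 September 2006 and 24 February 2004.

2004-02-24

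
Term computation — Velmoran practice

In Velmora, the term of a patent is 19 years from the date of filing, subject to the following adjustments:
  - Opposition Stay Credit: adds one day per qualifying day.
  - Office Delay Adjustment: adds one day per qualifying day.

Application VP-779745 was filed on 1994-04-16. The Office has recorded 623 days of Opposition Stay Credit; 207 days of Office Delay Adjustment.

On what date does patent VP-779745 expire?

Base term: filing date + 19 years → 16 April 2013.
Opposition Stay Credit: +623 days → 30 December 2014.
Office Delay Adjustment: +207 days → 25 July 2015.

2015-07-25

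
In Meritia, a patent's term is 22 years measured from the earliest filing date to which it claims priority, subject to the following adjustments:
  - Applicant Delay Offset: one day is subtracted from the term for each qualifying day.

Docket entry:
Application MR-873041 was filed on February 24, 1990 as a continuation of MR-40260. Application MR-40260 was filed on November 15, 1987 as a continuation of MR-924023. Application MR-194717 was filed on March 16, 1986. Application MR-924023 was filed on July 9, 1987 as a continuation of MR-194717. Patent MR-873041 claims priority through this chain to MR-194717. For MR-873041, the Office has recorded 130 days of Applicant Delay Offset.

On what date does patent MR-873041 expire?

November 7, 2007

Earliest priority filing: 16 March 1986.
Base term: 16 March 1986 + 22 years → 16 March 2008.
Applicant Delay Offset: −130 days → 7 November 2007.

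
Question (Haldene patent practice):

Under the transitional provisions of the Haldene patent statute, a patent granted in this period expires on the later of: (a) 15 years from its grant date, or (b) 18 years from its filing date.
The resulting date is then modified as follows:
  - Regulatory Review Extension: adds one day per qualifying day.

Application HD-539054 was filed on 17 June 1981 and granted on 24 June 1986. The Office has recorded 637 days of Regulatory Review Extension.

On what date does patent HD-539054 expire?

March 23, 2003

(a) grant + 15 years → 24 June 2001.
(b) filing + 18 years → 17 June 1999.
Later of the two: 24 June 2001.
Regulatory Review Extension: +637 days → 23 March 2003.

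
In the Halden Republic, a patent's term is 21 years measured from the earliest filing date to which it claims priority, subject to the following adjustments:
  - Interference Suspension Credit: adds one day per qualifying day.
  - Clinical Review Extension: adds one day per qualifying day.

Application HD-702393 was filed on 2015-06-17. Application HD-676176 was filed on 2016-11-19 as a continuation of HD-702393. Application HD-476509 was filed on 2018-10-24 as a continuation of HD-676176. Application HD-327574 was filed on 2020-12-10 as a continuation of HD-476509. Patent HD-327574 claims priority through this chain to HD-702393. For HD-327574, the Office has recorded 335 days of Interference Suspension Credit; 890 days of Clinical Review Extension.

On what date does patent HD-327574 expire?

October 25, 2039

Earliest priority filing: 17 June 2015.
Base term: 17 June 2015 + 21 years → 17 June 2036.
Interference Suspension Credit: +335 days → 18 May 2037.
Clinical Review Extension: +890 days → 25 October 2039.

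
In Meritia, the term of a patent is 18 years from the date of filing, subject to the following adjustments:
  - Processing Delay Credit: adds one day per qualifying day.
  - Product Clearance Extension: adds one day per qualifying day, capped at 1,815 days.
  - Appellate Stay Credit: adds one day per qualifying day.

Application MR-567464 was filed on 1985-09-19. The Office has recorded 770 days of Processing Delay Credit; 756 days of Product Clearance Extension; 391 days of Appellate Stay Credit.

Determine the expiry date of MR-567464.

2008-12-18

Base term: filing date + 18 years → 19 September 2003.
Processing Delay Credit: +770 days → 28 October 2005.
Product Clearance Extension: 756 days (within the 1815-day cap) → +756 days → 23 November 2007.
Appellate Stay Credit: +391 days → 18 December 2008.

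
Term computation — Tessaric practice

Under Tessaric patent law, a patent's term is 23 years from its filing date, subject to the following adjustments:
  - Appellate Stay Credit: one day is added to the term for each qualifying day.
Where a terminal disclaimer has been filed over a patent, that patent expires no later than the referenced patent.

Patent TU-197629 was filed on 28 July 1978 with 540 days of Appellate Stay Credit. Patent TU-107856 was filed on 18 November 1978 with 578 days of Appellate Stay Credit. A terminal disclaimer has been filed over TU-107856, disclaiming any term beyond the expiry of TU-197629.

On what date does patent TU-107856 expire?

January 19, 2003

Natural term of TU-107856:
  Base: filing + 23 years → 18 November 2001.
  Appellate Stay Credit: +578 days → 19 June 2003.
Expiry of referenced patent TU-197629:
  Base: filing + 23 years → 28 July 2001.
  Appellate Stay Credit: +540 days → 19 January 2003.
Terminal disclaimer: TU-107856 expires on the earlier of 19 June 2003 and 19 January 2003.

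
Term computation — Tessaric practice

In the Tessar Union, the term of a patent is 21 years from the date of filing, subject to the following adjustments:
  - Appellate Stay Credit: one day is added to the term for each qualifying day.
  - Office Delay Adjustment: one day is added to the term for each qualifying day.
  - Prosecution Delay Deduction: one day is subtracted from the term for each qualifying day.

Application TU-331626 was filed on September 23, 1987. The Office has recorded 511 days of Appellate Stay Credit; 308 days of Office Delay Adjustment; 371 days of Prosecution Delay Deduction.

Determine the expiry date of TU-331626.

2009-12-15

Base term: filing date + 21 years → 23 September 2008.
Appellate Stay Credit: +511 days → 16 February 2010.
Office Delay Adjustment: +308 days → 21 December 2010.
Prosecution Delay Deduction: −371 days → 15 December 2009.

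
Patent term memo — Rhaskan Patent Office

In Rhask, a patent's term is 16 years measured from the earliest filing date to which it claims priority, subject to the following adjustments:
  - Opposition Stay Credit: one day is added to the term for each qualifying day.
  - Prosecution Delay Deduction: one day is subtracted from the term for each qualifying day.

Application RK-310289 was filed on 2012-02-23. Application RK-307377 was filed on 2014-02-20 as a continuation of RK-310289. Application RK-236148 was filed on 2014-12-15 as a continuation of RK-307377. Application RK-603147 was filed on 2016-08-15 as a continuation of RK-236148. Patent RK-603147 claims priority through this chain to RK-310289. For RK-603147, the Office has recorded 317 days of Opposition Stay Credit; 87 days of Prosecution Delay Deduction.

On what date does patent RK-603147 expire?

October 10, 2028

Earliest priority filing: 23 February 2012.
Base term: 23 February 2012 + 16 years → 23 February 2028.
Opposition Stay Credit: +317 days → 5 January 2029.
Prosecution Delay Deduction: −87 days → 10 October 2028.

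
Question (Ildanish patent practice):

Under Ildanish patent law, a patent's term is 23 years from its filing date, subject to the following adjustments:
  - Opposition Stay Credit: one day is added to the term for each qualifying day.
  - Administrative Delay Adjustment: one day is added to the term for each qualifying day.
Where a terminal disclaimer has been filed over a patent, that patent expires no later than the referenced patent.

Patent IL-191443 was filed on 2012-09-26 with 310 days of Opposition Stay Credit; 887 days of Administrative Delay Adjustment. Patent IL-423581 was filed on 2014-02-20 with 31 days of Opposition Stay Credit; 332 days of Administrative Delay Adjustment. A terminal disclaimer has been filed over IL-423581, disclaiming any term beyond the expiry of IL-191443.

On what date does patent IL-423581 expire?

February 18, 2038

Natural term of IL-423581:
  Base: filing + 23 years → 20 February 2037.
  Opposition Stay Credit: +31 days → 23 March 2037.
  Administrative Delay Adjustment: +332 days → 18 February 2038.
Expiry of referenced patent IL-191443:
  Base: filing + 23 years → 26 September 2035.
  Opposition Stay Credit: +310 days → 1 August 2036.
  Administrative Delay Adjustment: +887 days → 5 January 2039.
Terminal disclaimer: IL-423581 expires on the earlier of 18 February 2038 and 5 January 2039.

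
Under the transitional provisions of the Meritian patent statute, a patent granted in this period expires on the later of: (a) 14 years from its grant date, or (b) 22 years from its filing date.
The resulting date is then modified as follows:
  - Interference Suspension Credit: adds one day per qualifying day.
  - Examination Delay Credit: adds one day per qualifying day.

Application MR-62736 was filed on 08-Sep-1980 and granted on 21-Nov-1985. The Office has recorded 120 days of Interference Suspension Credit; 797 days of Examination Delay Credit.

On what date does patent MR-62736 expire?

(a) grant + 14 years → 21 November 1999.
(b) filing + 22 years → 8 September 2002.
Later of the two: 8 September 2002.
Interference Suspension Credit: +120 days → 6 January 2003.
Examination Delay Credit: +797 days → 13 March 2005.

March 13, 2005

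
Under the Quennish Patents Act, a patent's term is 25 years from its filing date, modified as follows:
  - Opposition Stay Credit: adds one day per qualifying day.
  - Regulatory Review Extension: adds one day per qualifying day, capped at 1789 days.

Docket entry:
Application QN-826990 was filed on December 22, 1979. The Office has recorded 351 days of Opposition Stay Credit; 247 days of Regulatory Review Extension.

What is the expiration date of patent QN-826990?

Base term: filing date + 25 years → 22 December 2004.
Opposition Stay Credit: +351 days → 8 December 2005.
Regulatory Review Extension: 247 days (within the 1789-day cap) → +247 days → 12 August 2006.

2006-08-12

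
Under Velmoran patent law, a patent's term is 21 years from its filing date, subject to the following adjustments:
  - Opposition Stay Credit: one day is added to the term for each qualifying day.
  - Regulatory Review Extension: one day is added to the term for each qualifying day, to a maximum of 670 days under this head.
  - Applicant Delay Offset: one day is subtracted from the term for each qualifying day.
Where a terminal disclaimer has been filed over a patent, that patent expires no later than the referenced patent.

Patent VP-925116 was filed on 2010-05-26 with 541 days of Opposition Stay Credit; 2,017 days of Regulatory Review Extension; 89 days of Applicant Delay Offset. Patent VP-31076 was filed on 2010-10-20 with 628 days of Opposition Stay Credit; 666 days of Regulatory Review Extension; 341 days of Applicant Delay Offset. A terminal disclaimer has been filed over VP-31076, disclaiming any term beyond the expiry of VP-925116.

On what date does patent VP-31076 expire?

Natural term of VP-31076:
  Base: filing + 21 years → 20 October 2031.
  Opposition Stay Credit: +628 days → 9 July 2033.
  Regulatory Review Extension: 666 days (within the 670-day cap) → +666 days → 6 May 2035.
  Applicant Delay Offset: −341 days → 30 May 2034.
Expiry of referenced patent VP-925116:
  Base: filing + 21 years → 26 May 2031.
  Opposition Stay Credit: +541 days → 17 November 2032.
  Regulatory Review Extension: 2017 days claimed exceeds the 670-day cap, so +670 days → 18 September 2034.
  Applicant Delay Offset: −89 days → 21 June 2034.
Terminal disclaimer: VP-31076 expires on the earlier of 30 May 2034 and 21 June 2034.

2034-05-30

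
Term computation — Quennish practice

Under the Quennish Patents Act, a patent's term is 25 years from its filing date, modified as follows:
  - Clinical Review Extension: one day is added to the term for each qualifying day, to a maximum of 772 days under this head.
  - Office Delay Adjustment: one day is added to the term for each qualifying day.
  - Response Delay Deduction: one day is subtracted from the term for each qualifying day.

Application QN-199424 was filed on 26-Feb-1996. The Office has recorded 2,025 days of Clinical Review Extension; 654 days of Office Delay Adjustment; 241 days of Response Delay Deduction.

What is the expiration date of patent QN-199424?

Base term: filing date + 25 years → 26 February 2021.
Clinical Review Extension: 2025 days claimed exceeds the 772-day cap, so +772 days → 9 April 2023.
Office Delay Adjustment: +654 days → 22 January 2025.
Response Delay Deduction: −241 days → 26 May 2024.

May 26, 2024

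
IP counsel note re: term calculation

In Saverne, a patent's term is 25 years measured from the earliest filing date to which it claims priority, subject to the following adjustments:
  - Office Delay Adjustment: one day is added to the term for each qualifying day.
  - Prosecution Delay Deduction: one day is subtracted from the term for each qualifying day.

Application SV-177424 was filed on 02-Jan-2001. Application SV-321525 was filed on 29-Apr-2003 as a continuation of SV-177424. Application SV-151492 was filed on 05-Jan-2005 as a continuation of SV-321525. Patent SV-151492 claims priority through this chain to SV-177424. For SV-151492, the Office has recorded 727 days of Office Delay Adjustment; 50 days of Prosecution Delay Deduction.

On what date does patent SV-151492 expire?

Earliest priority filing: 2 January 2001.
Base term: 2 January 2001 + 25 years → 2 January 2026.
Office Delay Adjustment: +727 days → 30 December 2027.
Prosecution Delay Deduction: −50 days → 10 November 2027.

2027-11-10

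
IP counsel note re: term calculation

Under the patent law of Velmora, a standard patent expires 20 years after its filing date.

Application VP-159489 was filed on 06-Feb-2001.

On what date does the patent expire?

2021-02-06

Filing date + 20 years → 6 February 2021.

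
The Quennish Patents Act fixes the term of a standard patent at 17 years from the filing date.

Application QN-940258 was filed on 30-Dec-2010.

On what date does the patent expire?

December 30, 2027

Filing date + 17 years → 30 December 2027.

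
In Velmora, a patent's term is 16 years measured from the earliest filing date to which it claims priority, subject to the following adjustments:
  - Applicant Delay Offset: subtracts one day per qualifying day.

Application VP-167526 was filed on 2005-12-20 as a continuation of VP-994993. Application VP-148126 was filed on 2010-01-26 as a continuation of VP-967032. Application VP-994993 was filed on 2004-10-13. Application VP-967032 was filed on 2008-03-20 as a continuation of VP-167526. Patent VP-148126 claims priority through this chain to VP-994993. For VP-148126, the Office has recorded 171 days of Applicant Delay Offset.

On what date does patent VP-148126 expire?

Earliest priority filing: 13 October 2004.
Base term: 13 October 2004 + 16 years → 13 October 2020.
Applicant Delay Offset: −171 days → 25 April 2020.

April 25, 2020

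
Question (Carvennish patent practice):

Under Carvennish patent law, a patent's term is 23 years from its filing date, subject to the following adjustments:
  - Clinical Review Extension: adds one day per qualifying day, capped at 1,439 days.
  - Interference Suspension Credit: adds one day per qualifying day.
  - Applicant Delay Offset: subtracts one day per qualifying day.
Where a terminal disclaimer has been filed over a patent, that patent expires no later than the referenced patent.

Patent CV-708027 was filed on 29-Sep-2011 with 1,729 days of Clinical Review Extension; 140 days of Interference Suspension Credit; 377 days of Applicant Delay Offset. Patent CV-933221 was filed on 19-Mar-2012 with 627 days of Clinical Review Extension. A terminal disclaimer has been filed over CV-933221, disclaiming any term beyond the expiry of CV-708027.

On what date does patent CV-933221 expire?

2036-12-05

Natural term of CV-933221:
  Base: filing + 23 years → 19 March 2035.
  Clinical Review Extension: 627 days (within the 1439-day cap) → +627 days → 5 December 2036.
Expiry of referenced patent CV-708027:
  Base: filing + 23 years → 29 September 2034.
  Clinical Review Extension: 1729 days claimed exceeds the 1439-day cap, so +1439 days → 7 September 2038.
  Interference Suspension Credit: +140 days → 25 January 2039.
  Applicant Delay Offset: −377 days → 13 January 2038.
Terminal disclaimer: CV-933221 expires on the earlier of 5 December 2036 and 13 January 2038.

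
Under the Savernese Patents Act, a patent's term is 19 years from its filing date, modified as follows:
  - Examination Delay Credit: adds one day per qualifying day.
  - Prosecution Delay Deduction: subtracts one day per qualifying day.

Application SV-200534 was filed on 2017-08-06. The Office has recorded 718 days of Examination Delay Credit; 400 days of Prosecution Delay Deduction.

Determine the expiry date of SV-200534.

2037-06-20

Base term: filing date + 19 years → 6 August 2036.
Examination Delay Credit: +718 days → 25 July 2038.
Prosecution Delay Deduction: −400 days → 20 June 2037.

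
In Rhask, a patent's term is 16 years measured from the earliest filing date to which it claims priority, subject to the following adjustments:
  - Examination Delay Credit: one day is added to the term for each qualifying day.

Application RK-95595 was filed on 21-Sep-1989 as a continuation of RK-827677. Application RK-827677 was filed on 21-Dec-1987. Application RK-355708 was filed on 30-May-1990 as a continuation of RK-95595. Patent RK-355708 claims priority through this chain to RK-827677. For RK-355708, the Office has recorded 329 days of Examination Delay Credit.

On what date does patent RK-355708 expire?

November 14, 2004

Earliest priority filing: 21 December 1987.
Base term: 21 December 1987 + 16 years → 21 December 2003.
Examination Delay Credit: +329 days → 14 November 2004.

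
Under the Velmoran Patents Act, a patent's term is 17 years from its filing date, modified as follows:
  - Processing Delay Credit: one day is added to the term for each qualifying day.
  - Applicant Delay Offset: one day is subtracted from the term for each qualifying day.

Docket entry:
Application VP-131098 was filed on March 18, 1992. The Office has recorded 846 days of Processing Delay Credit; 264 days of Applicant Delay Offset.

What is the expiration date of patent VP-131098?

2010-10-21

Base term: filing date + 17 years → 18 March 2009.
Processing Delay Credit: +846 days → 12 July 2011.
Applicant Delay Offset: −264 days → 21 October 2010.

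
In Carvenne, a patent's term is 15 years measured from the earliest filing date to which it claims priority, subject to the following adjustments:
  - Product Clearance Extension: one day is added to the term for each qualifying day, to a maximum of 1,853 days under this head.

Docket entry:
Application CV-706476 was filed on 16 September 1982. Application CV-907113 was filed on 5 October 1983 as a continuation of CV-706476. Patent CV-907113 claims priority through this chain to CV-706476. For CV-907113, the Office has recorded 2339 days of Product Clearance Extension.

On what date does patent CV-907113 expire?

Earliest priority filing: 16 September 1982.
Base term: 16 September 1982 + 15 years → 16 September 1997.
Product Clearance Extension: 2339 days claimed exceeds the 1853-day cap, so +1853 days → 13 October 2002.

2002-10-13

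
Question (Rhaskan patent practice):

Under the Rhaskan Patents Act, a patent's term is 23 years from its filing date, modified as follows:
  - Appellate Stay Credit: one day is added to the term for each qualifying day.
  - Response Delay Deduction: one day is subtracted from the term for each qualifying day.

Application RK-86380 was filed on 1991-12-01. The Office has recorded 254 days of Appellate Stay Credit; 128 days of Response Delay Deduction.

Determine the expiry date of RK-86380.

April 6, 2015

Base term: filing date + 23 years → 1 December 2014.
Appellate Stay Credit: +254 days → 12 August 2015.
Response Delay Deduction: −128 days → 6 April 2015.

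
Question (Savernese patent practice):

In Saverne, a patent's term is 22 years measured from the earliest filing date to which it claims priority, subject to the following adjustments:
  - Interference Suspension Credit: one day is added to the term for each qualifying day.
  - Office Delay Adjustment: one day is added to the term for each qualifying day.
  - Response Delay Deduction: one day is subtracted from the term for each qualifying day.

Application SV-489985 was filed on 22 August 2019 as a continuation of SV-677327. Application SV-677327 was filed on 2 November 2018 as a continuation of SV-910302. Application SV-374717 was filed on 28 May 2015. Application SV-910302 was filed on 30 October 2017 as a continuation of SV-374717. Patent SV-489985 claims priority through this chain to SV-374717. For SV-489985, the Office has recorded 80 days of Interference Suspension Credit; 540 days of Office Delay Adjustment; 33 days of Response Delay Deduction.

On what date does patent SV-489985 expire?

January 5, 2039

Earliest priority filing: 28 May 2015.
Base term: 28 May 2015 + 22 years → 28 May 2037.
Interference Suspension Credit: +80 days → 16 August 2037.
Office Delay Adjustment: +540 days → 7 February 2039.
Response Delay Deduction: −33 days → 5 January 2039.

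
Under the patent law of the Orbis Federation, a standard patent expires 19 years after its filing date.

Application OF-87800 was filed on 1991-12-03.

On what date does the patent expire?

Filing date + 19 years → 3 December 2010.

2010-12-03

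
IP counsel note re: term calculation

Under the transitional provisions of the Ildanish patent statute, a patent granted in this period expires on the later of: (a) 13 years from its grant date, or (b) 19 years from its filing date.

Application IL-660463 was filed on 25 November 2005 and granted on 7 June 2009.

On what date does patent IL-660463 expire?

(a) grant + 13 years → 7 June 2022.
(b) filing + 19 years → 25 November 2024.
Later of the two: 25 November 2024.

2024-11-25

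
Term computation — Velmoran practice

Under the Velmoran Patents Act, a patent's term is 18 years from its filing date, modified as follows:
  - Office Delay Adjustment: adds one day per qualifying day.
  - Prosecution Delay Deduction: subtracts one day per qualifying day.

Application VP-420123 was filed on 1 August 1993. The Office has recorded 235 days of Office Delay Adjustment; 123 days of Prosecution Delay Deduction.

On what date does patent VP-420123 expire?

Base term: filing date + 18 years → 1 August 2011.
Office Delay Adjustment: +235 days → 23 March 2012.
Prosecution Delay Deduction: −123 days → 21 November 2011.

November 21, 2011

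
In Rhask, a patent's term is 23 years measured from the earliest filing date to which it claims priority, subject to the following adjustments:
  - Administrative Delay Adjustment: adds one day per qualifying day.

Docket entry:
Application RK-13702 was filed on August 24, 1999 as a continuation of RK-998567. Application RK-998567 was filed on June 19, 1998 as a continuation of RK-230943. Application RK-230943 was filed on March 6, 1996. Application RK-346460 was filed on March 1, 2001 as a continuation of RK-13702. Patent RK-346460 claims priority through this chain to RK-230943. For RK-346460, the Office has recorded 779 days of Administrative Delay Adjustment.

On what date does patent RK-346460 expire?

2021-04-23

Earliest priority filing: 6 March 1996.
Base term: 6 March 1996 + 23 years → 6 March 2019.
Administrative Delay Adjustment: +779 days → 23 April 2021.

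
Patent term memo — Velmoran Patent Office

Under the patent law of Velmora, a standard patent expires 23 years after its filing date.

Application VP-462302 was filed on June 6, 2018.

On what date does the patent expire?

Filing date + 23 years → 6 June 2041.

2041-06-06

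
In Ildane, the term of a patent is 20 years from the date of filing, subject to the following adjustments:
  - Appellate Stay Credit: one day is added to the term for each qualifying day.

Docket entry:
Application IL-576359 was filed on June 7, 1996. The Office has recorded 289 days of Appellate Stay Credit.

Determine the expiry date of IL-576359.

March 23, 2017

Base term: filing date + 20 years → 7 June 2016.
Appellate Stay Credit: +289 days → 23 March 2017.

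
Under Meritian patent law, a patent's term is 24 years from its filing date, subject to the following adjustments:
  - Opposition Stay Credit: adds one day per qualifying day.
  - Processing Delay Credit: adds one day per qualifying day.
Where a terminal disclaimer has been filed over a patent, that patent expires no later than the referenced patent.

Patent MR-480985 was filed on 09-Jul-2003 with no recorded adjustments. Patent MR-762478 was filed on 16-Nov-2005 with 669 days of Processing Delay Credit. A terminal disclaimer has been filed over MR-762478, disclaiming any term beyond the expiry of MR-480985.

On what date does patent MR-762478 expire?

July 9, 2027

Natural term of MR-762478:
  Base: filing + 24 years → 16 November 2029.
  Processing Delay Credit: +669 days → 16 September 2031.
Expiry of referenced patent MR-480985:
  Base: filing + 24 years → 9 July 2027.
Terminal disclaimer: MR-762478 expires on the earlier of 16 September 2031 and 9 July 2027.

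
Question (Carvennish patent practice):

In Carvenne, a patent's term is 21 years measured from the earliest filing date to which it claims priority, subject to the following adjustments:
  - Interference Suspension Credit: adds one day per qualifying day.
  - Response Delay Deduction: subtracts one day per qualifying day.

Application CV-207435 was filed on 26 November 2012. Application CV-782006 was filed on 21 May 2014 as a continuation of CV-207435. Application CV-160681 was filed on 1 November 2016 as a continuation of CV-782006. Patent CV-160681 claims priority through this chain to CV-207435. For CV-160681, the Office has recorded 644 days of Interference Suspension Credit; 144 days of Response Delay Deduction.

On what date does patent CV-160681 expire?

Earliest priority filing: 26 November 2012.
Base term: 26 November 2012 + 21 years → 26 November 2033.
Interference Suspension Credit: +644 days → 1 September 2035.
Response Delay Deduction: −144 days → 10 April 2035.

2035-04-10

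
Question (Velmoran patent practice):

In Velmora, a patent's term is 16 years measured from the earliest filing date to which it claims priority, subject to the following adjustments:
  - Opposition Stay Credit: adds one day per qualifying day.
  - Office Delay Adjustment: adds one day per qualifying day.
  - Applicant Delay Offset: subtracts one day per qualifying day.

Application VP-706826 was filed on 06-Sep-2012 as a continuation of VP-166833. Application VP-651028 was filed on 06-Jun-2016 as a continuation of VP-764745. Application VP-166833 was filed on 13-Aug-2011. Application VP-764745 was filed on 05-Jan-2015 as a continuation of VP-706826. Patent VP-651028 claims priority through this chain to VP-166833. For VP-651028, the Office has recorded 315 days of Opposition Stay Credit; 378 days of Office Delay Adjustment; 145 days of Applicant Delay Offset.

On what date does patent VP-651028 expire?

February 11, 2029

Earliest priority filing: 13 August 2011.
Base term: 13 August 2011 + 16 years → 13 August 2027.
Opposition Stay Credit: +315 days → 23 June 2028.
Office Delay Adjustment: +378 days → 6 July 2029.
Applicant Delay Offset: −145 days → 11 February 2029.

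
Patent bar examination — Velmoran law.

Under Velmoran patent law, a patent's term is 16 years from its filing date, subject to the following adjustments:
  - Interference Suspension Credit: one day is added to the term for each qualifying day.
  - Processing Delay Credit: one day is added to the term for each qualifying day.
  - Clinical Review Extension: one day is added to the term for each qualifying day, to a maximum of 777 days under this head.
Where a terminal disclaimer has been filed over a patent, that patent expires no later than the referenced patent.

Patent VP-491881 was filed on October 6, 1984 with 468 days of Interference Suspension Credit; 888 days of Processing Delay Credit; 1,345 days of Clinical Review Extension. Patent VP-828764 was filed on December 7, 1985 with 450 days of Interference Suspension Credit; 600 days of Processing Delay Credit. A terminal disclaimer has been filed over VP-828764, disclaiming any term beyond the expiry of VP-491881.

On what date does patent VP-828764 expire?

October 22, 2004

Natural term of VP-828764:
  Base: filing + 16 years → 7 December 2001.
  Interference Suspension Credit: +450 days → 2 March 2003.
  Processing Delay Credit: +600 days → 22 October 2004.
Expiry of referenced patent VP-491881:
  Base: filing + 16 years → 6 October 2000.
  Interference Suspension Credit: +468 days → 17 January 2002.
  Processing Delay Credit: +888 days → 23 June 2004.
  Clinical Review Extension: 1345 days claimed exceeds the 777-day cap, so +777 days → 9 August 2006.
Terminal disclaimer: VP-828764 expires on the earlier of 22 October 2004 and 9 August 2006.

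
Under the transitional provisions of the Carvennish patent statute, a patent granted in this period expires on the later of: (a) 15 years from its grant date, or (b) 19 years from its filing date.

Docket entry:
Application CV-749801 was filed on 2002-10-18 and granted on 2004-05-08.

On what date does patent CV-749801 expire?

October 18, 2021

(a) grant + 15 years → 8 May 2019.
(b) filing + 19 years → 18 October 2021.
Later of the two: 18 October 2021.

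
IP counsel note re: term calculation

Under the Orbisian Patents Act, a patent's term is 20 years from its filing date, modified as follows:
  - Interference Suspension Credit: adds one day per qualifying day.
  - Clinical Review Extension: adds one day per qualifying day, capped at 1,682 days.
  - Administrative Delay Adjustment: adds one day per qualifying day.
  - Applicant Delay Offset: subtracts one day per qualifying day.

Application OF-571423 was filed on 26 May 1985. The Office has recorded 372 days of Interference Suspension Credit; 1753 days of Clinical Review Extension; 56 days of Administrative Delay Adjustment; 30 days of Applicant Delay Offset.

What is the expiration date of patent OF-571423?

February 4, 2011

Base term: filing date + 20 years → 26 May 2005.
Interference Suspension Credit: +372 days → 2 June 2006.
Clinical Review Extension: 1753 days claimed exceeds the 1682-day cap, so +1682 days → 9 January 2011.
Administrative Delay Adjustment: +56 days → 6 March 2011.
Applicant Delay Offset: −30 days → 4 February 2011.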